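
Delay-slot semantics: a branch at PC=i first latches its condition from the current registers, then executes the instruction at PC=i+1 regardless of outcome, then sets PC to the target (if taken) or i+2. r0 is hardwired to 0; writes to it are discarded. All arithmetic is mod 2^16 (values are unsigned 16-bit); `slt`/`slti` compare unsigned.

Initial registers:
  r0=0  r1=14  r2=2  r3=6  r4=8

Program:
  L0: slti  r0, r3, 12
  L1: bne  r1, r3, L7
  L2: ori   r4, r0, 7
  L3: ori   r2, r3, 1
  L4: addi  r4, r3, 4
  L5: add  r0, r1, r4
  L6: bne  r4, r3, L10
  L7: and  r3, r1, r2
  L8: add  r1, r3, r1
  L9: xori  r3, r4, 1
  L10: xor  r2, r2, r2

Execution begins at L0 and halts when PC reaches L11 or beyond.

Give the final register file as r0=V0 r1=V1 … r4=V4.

PC=0  slti  r0, r3, 12       | r0=0 r1=14 r2=2 r3=6 r4=8
PC=1  bne  r1, r3, L7        | r0=0 r1=14 r2=2 r3=6 r4=8  [TAKEN]
PC=2  ori   r4, r0, 7        | r0=0 r1=14 r2=2 r3=6 r4=7
PC=7  and  r3, r1, r2        | r0=0 r1=14 r2=2 r3=2 r4=7
PC=8  add  r1, r3, r1        | r0=0 r1=16 r2=2 r3=2 r4=7
PC=9  xori  r3, r4, 1        | r0=0 r1=16 r2=2 r3=6 r4=7
PC=10 xor  r2, r2, r2        | r0=0 r1=16 r2=0 r3=6 r4=7

r0=0 r1=16 r2=0 r3=6 r4=7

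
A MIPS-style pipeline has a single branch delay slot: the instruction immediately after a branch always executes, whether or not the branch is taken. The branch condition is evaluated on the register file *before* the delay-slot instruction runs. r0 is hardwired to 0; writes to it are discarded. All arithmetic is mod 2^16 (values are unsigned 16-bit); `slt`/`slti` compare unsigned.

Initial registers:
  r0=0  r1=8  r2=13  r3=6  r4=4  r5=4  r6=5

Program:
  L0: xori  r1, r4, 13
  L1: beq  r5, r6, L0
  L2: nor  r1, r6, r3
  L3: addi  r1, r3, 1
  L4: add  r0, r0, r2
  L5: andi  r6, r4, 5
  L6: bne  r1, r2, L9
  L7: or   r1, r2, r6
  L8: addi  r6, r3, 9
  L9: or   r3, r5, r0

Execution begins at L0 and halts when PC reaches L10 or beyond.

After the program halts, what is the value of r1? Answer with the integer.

13

[0] xori  r1, r4, 13  →  {r0:0, r1:9, r2:13, r3:6, r4:4, r5:4, r6:5}
[1] beq  r5, r6, L0  →  {r0:0, r1:9, r2:13, r3:6, r4:4, r5:4, r6:5}  ⟨branch fallthrough⟩
[2] nor  r1, r6, r3  →  {r0:0, r1:65528, r2:13, r3:6, r4:4, r5:4, r6:5}
[3] addi  r1, r3, 1  →  {r0:0, r1:7, r2:13, r3:6, r4:4, r5:4, r6:5}
[4] add  r0, r0, r2  →  {r0:0, r1:7, r2:13, r3:6, r4:4, r5:4, r6:5}
[5] andi  r6, r4, 5  →  {r0:0, r1:7, r2:13, r3:6, r4:4, r5:4, r6:4}
[6] bne  r1, r2, L9  →  {r0:0, r1:7, r2:13, r3:6, r4:4, r5:4, r6:4}  ⟨branch taken⟩
[7] or   r1, r2, r6  →  {r0:0, r1:13, r2:13, r3:6, r4:4, r5:4, r6:4}
[9] or   r3, r5, r0  →  {r0:0, r1:13, r2:13, r3:4, r4:4, r5:4, r6:4}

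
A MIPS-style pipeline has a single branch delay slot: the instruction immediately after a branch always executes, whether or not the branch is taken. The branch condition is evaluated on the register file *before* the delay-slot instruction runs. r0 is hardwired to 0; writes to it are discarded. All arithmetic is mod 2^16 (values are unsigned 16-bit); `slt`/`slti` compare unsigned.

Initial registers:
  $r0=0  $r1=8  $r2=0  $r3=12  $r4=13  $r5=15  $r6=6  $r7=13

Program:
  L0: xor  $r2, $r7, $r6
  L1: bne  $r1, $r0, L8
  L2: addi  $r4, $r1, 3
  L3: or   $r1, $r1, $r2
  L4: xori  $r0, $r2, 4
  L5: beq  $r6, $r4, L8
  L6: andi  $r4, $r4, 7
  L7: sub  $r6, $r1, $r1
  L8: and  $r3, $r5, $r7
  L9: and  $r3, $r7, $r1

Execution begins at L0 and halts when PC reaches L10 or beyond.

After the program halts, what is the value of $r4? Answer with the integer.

[0] xor  $r2, $r7, $r6  →  {$r0:0, $r1:8, $r2:11, $r3:12, $r4:13, $r5:15, $r6:6, $r7:13}
[1] bne  $r1, $r0, L8  →  {$r0:0, $r1:8, $r2:11, $r3:12, $r4:13, $r5:15, $r6:6, $r7:13}  ⟨branch taken⟩
[2] addi  $r4, $r1, 3  →  {$r0:0, $r1:8, $r2:11, $r3:12, $r4:11, $r5:15, $r6:6, $r7:13}
[8] and  $r3, $r5, $r7  →  {$r0:0, $r1:8, $r2:11, $r3:13, $r4:11, $r5:15, $r6:6, $r7:13}
[9] and  $r3, $r7, $r1  →  {$r0:0, $r1:8, $r2:11, $r3:8, $r4:11, $r5:15, $r6:6, $r7:13}

11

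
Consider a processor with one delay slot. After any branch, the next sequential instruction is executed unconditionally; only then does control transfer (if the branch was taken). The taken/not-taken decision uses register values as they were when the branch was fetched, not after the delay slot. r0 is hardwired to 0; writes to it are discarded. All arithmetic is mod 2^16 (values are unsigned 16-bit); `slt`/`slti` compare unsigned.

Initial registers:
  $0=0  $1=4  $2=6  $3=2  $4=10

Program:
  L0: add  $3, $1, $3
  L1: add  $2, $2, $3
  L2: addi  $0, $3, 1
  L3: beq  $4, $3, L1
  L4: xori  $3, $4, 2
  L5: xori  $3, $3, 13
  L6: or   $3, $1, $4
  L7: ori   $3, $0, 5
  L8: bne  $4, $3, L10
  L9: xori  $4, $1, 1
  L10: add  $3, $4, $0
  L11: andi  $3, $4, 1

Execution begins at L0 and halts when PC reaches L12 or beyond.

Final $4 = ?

5

  step pc=0: add  $3, $1, $3  regs=(0,4,6,6,10)
  step pc=1: add  $2, $2, $3  regs=(0,4,12,6,10)
  step pc=2: addi  $0, $3, 1  regs=(0,4,12,6,10)
  step pc=3: beq  $4, $3, L1  cond=F  regs=(0,4,12,6,10)
  step pc=4: xori  $3, $4, 2  regs=(0,4,12,8,10)
  step pc=5: xori  $3, $3, 13  regs=(0,4,12,5,10)
  step pc=6: or   $3, $1, $4  regs=(0,4,12,14,10)
  step pc=7: ori   $3, $0, 5  regs=(0,4,12,5,10)
  step pc=8: bne  $4, $3, L10  cond=T  regs=(0,4,12,5,10)
  step pc=9: xori  $4, $1, 1  regs=(0,4,12,5,5)
  step pc=10: add  $3, $4, $0  regs=(0,4,12,5,5)
  step pc=11: andi  $3, $4, 1  regs=(0,4,12,1,5)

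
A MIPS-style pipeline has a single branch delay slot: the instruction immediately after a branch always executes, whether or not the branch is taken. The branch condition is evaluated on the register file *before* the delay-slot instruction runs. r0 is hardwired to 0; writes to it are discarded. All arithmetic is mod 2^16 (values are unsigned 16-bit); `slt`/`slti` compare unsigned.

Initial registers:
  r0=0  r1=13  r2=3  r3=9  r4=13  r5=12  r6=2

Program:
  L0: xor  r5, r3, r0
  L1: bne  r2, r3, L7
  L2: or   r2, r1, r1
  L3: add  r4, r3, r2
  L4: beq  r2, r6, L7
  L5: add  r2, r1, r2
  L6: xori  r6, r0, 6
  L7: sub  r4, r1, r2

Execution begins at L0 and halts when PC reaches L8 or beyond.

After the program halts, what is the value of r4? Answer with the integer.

0

#0 xor  r5, r3, r0 ; 0/13/3/9/13/9/2
#1 bne  r2, r3, L7 ; 0/13/3/9/13/9/2 ; →target
#2 or   r2, r1, r1 ; 0/13/13/9/13/9/2
#7 sub  r4, r1, r2 ; 0/13/13/9/0/9/2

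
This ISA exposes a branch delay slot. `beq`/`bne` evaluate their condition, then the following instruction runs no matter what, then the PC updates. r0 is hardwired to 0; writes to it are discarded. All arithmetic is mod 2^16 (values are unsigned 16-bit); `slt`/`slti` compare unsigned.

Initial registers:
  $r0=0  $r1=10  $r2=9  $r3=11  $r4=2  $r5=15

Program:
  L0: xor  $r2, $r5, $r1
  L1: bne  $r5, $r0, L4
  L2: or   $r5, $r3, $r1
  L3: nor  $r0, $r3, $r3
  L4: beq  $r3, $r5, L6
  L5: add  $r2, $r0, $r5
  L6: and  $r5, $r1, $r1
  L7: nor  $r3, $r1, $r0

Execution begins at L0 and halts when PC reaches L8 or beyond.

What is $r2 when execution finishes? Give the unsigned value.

[0] xor  $r2, $r5, $r1  →  {$r0:0, $r1:10, $r2:5, $r3:11, $r4:2, $r5:15}
[1] bne  $r5, $r0, L4  →  {$r0:0, $r1:10, $r2:5, $r3:11, $r4:2, $r5:15}  ⟨branch taken⟩
[2] or   $r5, $r3, $r1  →  {$r0:0, $r1:10, $r2:5, $r3:11, $r4:2, $r5:11}
[4] beq  $r3, $r5, L6  →  {$r0:0, $r1:10, $r2:5, $r3:11, $r4:2, $r5:11}  ⟨branch taken⟩
[5] add  $r2, $r0, $r5  →  {$r0:0, $r1:10, $r2:11, $r3:11, $r4:2, $r5:11}
[6] and  $r5, $r1, $r1  →  {$r0:0, $r1:10, $r2:11, $r3:11, $r4:2, $r5:10}
[7] nor  $r3, $r1, $r0  →  {$r0:0, $r1:10, $r2:11, $r3:65525, $r4:2, $r5:10}

11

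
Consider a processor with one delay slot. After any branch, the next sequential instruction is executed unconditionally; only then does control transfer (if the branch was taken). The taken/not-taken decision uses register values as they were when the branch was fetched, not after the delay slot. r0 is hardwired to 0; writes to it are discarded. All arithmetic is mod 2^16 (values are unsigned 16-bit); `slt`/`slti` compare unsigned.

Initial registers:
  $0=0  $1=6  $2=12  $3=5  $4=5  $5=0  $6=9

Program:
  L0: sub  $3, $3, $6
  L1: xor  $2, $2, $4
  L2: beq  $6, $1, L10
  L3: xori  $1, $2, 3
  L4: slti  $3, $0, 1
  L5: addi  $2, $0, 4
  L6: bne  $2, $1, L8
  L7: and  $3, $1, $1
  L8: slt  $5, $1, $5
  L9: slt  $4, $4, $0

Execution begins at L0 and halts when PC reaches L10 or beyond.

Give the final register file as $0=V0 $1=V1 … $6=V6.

  step pc=0: sub  $3, $3, $6  regs=(0,6,12,65532,5,0,9)
  step pc=1: xor  $2, $2, $4  regs=(0,6,9,65532,5,0,9)
  step pc=2: beq  $6, $1, L10  cond=F  regs=(0,6,9,65532,5,0,9)
  step pc=3: xori  $1, $2, 3  regs=(0,10,9,65532,5,0,9)
  step pc=4: slti  $3, $0, 1  regs=(0,10,9,1,5,0,9)
  step pc=5: addi  $2, $0, 4  regs=(0,10,4,1,5,0,9)
  step pc=6: bne  $2, $1, L8  cond=T  regs=(0,10,4,1,5,0,9)
  step pc=7: and  $3, $1, $1  regs=(0,10,4,10,5,0,9)
  step pc=8: slt  $5, $1, $5  regs=(0,10,4,10,5,0,9)
  step pc=9: slt  $4, $4, $0  regs=(0,10,4,10,0,0,9)

$0=0 $1=10 $2=4 $3=10 $4=0 $5=0 $6=9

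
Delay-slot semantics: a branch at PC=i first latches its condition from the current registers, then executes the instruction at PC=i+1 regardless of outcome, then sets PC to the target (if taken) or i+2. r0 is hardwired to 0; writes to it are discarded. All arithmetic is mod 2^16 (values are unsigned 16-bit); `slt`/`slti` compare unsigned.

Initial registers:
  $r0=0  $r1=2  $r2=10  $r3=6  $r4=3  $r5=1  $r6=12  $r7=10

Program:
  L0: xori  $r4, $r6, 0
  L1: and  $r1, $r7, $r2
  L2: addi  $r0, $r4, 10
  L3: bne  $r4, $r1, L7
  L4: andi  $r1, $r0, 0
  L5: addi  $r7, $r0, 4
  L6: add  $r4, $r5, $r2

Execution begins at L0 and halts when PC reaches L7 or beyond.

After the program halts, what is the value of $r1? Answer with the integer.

0

[0] xori  $r4, $r6, 0  →  {$r0:0, $r1:2, $r2:10, $r3:6, $r4:12, $r5:1, $r6:12, $r7:10}
[1] and  $r1, $r7, $r2  →  {$r0:0, $r1:10, $r2:10, $r3:6, $r4:12, $r5:1, $r6:12, $r7:10}
[2] addi  $r0, $r4, 10  →  {$r0:0, $r1:10, $r2:10, $r3:6, $r4:12, $r5:1, $r6:12, $r7:10}
[3] bne  $r4, $r1, L7  →  {$r0:0, $r1:10, $r2:10, $r3:6, $r4:12, $r5:1, $r6:12, $r7:10}  ⟨branch taken⟩
[4] andi  $r1, $r0, 0  →  {$r0:0, $r1:0, $r2:10, $r3:6, $r4:12, $r5:1, $r6:12, $r7:10}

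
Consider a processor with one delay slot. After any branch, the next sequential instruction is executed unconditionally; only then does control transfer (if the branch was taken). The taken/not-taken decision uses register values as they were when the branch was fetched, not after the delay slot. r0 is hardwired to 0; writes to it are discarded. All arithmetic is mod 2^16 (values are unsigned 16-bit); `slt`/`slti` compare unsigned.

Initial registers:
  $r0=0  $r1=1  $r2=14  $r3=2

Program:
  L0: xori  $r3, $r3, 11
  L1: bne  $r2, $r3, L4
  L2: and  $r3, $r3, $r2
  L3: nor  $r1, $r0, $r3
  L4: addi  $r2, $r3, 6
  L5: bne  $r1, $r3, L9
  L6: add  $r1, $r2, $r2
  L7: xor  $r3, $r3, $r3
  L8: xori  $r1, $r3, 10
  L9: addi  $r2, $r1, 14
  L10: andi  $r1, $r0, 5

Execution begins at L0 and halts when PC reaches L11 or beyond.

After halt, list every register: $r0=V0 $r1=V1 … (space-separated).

#0 xori  $r3, $r3, 11 ; 0/1/14/9
#1 bne  $r2, $r3, L4 ; 0/1/14/9 ; →target
#2 and  $r3, $r3, $r2 ; 0/1/14/8
#4 addi  $r2, $r3, 6 ; 0/1/14/8
#5 bne  $r1, $r3, L9 ; 0/1/14/8 ; →target
#6 add  $r1, $r2, $r2 ; 0/28/14/8
#9 addi  $r2, $r1, 14 ; 0/28/42/8
#10 andi  $r1, $r0, 5 ; 0/0/42/8

$r0=0 $r1=0 $r2=42 $r3=8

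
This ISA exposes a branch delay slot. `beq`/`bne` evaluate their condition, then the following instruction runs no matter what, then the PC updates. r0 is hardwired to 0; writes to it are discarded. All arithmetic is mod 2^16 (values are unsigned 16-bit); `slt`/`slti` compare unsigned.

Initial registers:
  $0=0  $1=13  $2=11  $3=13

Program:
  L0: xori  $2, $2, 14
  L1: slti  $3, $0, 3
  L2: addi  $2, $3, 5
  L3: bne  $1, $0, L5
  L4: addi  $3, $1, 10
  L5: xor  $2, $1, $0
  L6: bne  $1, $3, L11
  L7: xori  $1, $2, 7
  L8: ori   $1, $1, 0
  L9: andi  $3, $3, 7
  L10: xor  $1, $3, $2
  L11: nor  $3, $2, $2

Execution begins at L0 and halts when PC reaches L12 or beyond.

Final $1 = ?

10

PC=0  xori  $2, $2, 14       | $0=0 $1=13 $2=5 $3=13
PC=1  slti  $3, $0, 3        | $0=0 $1=13 $2=5 $3=1
PC=2  addi  $2, $3, 5        | $0=0 $1=13 $2=6 $3=1
PC=3  bne  $1, $0, L5        | $0=0 $1=13 $2=6 $3=1  [TAKEN]
PC=4  addi  $3, $1, 10       | $0=0 $1=13 $2=6 $3=23
PC=5  xor  $2, $1, $0        | $0=0 $1=13 $2=13 $3=23
PC=6  bne  $1, $3, L11       | $0=0 $1=13 $2=13 $3=23  [TAKEN]
PC=7  xori  $1, $2, 7        | $0=0 $1=10 $2=13 $3=23
PC=11 nor  $3, $2, $2        | $0=0 $1=10 $2=13 $3=65522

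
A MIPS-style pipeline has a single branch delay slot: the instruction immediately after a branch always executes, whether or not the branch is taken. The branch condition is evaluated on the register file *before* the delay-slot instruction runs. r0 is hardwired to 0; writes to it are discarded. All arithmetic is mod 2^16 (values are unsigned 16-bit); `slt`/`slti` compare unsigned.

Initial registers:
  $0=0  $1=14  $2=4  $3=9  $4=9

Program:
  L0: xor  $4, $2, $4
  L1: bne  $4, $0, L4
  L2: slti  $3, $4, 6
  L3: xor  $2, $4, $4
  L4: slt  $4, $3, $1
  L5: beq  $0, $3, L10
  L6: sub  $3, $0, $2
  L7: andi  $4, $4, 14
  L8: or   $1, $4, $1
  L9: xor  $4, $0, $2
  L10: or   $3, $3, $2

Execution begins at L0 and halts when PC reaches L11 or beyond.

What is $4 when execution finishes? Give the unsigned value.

1

  step pc=0: xor  $4, $2, $4  regs=(0,14,4,9,13)
  step pc=1: bne  $4, $0, L4  cond=T  regs=(0,14,4,9,13)
  step pc=2: slti  $3, $4, 6  regs=(0,14,4,0,13)
  step pc=4: slt  $4, $3, $1  regs=(0,14,4,0,1)
  step pc=5: beq  $0, $3, L10  cond=T  regs=(0,14,4,0,1)
  step pc=6: sub  $3, $0, $2  regs=(0,14,4,65532,1)
  step pc=10: or   $3, $3, $2  regs=(0,14,4,65532,1)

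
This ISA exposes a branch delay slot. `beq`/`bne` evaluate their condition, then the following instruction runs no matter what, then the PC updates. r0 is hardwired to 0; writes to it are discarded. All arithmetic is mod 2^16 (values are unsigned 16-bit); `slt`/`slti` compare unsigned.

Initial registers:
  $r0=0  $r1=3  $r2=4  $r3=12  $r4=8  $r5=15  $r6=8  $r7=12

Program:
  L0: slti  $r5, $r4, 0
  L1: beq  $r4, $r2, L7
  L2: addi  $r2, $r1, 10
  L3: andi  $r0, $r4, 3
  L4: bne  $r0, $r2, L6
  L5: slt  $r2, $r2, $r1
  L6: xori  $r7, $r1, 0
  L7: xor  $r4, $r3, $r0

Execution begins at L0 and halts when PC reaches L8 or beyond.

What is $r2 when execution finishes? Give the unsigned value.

  step pc=0: slti  $r5, $r4, 0  regs=(0,3,4,12,8,0,8,12)
  step pc=1: beq  $r4, $r2, L7  cond=F  regs=(0,3,4,12,8,0,8,12)
  step pc=2: addi  $r2, $r1, 10  regs=(0,3,13,12,8,0,8,12)
  step pc=3: andi  $r0, $r4, 3  regs=(0,3,13,12,8,0,8,12)
  step pc=4: bne  $r0, $r2, L6  cond=T  regs=(0,3,13,12,8,0,8,12)
  step pc=5: slt  $r2, $r2, $r1  regs=(0,3,0,12,8,0,8,12)
  step pc=6: xori  $r7, $r1, 0  regs=(0,3,0,12,8,0,8,3)
  step pc=7: xor  $r4, $r3, $r0  regs=(0,3,0,12,12,0,8,3)

0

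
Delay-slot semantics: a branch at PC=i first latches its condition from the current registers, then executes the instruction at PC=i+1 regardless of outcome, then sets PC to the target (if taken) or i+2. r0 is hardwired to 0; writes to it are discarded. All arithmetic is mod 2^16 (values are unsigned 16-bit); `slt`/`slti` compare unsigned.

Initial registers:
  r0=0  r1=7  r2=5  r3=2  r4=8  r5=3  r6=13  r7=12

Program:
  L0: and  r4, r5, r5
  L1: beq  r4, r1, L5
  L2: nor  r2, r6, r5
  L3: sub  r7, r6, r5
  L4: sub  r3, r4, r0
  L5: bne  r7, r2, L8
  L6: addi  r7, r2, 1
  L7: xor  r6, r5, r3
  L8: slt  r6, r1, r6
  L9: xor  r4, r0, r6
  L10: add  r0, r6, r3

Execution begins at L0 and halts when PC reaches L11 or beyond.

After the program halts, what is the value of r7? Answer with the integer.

  step pc=0: and  r4, r5, r5  regs=(0,7,5,2,3,3,13,12)
  step pc=1: beq  r4, r1, L5  cond=F  regs=(0,7,5,2,3,3,13,12)
  step pc=2: nor  r2, r6, r5  regs=(0,7,65520,2,3,3,13,12)
  step pc=3: sub  r7, r6, r5  regs=(0,7,65520,2,3,3,13,10)
  step pc=4: sub  r3, r4, r0  regs=(0,7,65520,3,3,3,13,10)
  step pc=5: bne  r7, r2, L8  cond=T  regs=(0,7,65520,3,3,3,13,10)
  step pc=6: addi  r7, r2, 1  regs=(0,7,65520,3,3,3,13,65521)
  step pc=8: slt  r6, r1, r6  regs=(0,7,65520,3,3,3,1,65521)
  step pc=9: xor  r4, r0, r6  regs=(0,7,65520,3,1,3,1,65521)
  step pc=10: add  r0, r6, r3  regs=(0,7,65520,3,1,3,1,65521)

65521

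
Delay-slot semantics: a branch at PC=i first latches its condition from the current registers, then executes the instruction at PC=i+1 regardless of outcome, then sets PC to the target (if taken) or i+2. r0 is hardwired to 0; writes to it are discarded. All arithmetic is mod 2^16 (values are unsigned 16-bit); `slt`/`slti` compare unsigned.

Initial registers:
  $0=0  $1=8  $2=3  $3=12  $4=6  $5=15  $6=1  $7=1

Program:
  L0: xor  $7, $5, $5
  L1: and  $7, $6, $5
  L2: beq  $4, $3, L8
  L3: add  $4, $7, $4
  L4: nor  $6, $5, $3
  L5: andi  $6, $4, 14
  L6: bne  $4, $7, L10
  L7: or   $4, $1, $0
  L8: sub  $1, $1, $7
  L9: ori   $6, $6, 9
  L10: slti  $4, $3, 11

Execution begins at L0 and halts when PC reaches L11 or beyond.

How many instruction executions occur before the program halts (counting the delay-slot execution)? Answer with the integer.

9

  step pc=0: xor  $7, $5, $5  regs=(0,8,3,12,6,15,1,0)
  step pc=1: and  $7, $6, $5  regs=(0,8,3,12,6,15,1,1)
  step pc=2: beq  $4, $3, L8  cond=F  regs=(0,8,3,12,6,15,1,1)
  step pc=3: add  $4, $7, $4  regs=(0,8,3,12,7,15,1,1)
  step pc=4: nor  $6, $5, $3  regs=(0,8,3,12,7,15,65520,1)
  step pc=5: andi  $6, $4, 14  regs=(0,8,3,12,7,15,6,1)
  step pc=6: bne  $4, $7, L10  cond=T  regs=(0,8,3,12,7,15,6,1)
  step pc=7: or   $4, $1, $0  regs=(0,8,3,12,8,15,6,1)
  step pc=10: slti  $4, $3, 11  regs=(0,8,3,12,0,15,6,1)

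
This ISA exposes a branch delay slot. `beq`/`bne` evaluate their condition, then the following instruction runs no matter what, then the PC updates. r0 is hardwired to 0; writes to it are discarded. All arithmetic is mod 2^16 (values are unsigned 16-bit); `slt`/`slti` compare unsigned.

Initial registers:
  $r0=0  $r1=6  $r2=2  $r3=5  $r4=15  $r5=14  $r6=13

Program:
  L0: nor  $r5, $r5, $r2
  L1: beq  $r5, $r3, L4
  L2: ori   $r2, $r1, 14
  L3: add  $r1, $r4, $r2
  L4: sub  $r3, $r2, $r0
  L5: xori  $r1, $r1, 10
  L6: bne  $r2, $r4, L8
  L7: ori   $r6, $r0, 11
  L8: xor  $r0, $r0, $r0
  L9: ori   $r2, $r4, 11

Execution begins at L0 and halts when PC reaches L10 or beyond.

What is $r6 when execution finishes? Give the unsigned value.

PC=0  nor  $r5, $r5, $r2     | $r0=0 $r1=6 $r2=2 $r3=5 $r4=15 $r5=65521 $r6=13
PC=1  beq  $r5, $r3, L4      | $r0=0 $r1=6 $r2=2 $r3=5 $r4=15 $r5=65521 $r6=13  [not taken]
PC=2  ori   $r2, $r1, 14     | $r0=0 $r1=6 $r2=14 $r3=5 $r4=15 $r5=65521 $r6=13
PC=3  add  $r1, $r4, $r2     | $r0=0 $r1=29 $r2=14 $r3=5 $r4=15 $r5=65521 $r6=13
PC=4  sub  $r3, $r2, $r0     | $r0=0 $r1=29 $r2=14 $r3=14 $r4=15 $r5=65521 $r6=13
PC=5  xori  $r1, $r1, 10     | $r0=0 $r1=23 $r2=14 $r3=14 $r4=15 $r5=65521 $r6=13
PC=6  bne  $r2, $r4, L8      | $r0=0 $r1=23 $r2=14 $r3=14 $r4=15 $r5=65521 $r6=13  [TAKEN]
PC=7  ori   $r6, $r0, 11     | $r0=0 $r1=23 $r2=14 $r3=14 $r4=15 $r5=65521 $r6=11
PC=8  xor  $r0, $r0, $r0     | $r0=0 $r1=23 $r2=14 $r3=14 $r4=15 $r5=65521 $r6=11
PC=9  ori   $r2, $r4, 11     | $r0=0 $r1=23 $r2=15 $r3=14 $r4=15 $r5=65521 $r6=11

11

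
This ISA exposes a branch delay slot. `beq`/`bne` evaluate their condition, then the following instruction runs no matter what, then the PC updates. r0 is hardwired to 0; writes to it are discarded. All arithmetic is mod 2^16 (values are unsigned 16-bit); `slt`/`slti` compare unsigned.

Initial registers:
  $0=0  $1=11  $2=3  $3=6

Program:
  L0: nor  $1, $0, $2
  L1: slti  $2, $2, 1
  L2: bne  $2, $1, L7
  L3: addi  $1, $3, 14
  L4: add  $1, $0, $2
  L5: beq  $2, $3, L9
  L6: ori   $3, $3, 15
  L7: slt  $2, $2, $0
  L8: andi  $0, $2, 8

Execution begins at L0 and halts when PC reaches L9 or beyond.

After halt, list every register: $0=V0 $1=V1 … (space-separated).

[0] nor  $1, $0, $2  →  {$0:0, $1:65532, $2:3, $3:6}
[1] slti  $2, $2, 1  →  {$0:0, $1:65532, $2:0, $3:6}
[2] bne  $2, $1, L7  →  {$0:0, $1:65532, $2:0, $3:6}  ⟨branch taken⟩
[3] addi  $1, $3, 14  →  {$0:0, $1:20, $2:0, $3:6}
[7] slt  $2, $2, $0  →  {$0:0, $1:20, $2:0, $3:6}
[8] andi  $0, $2, 8  →  {$0:0, $1:20, $2:0, $3:6}

$0=0 $1=20 $2=0 $3=6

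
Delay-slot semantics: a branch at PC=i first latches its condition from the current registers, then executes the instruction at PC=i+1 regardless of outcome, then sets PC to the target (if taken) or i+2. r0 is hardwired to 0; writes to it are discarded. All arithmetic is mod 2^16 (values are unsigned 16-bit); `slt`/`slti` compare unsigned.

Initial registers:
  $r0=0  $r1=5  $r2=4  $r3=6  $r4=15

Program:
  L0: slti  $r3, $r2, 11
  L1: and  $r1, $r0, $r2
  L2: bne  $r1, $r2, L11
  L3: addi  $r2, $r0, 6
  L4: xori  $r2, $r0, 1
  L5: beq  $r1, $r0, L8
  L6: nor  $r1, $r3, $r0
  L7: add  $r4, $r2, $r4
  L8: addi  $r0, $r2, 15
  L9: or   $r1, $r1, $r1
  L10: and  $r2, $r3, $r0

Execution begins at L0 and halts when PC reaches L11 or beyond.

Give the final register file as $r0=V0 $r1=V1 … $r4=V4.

#0 slti  $r3, $r2, 11 ; 0/5/4/1/15
#1 and  $r1, $r0, $r2 ; 0/0/4/1/15
#2 bne  $r1, $r2, L11 ; 0/0/4/1/15 ; →target
#3 addi  $r2, $r0, 6 ; 0/0/6/1/15

$r0=0 $r1=0 $r2=6 $r3=1 $r4=15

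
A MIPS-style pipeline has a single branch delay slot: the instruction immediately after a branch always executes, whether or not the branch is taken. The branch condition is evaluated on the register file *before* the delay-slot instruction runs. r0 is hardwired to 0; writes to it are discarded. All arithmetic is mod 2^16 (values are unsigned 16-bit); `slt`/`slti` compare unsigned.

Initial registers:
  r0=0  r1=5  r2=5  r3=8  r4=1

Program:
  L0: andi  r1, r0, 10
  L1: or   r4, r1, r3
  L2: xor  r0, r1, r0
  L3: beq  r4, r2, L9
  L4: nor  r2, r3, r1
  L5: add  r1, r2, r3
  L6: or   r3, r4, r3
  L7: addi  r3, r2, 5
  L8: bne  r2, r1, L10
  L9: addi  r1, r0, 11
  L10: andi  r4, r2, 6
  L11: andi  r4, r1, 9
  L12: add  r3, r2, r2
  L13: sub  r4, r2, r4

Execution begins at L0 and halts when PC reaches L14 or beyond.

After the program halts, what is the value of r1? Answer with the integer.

11

  step pc=0: andi  r1, r0, 10  regs=(0,0,5,8,1)
  step pc=1: or   r4, r1, r3  regs=(0,0,5,8,8)
  step pc=2: xor  r0, r1, r0  regs=(0,0,5,8,8)
  step pc=3: beq  r4, r2, L9  cond=F  regs=(0,0,5,8,8)
  step pc=4: nor  r2, r3, r1  regs=(0,0,65527,8,8)
  step pc=5: add  r1, r2, r3  regs=(0,65535,65527,8,8)
  step pc=6: or   r3, r4, r3  regs=(0,65535,65527,8,8)
  step pc=7: addi  r3, r2, 5  regs=(0,65535,65527,65532,8)
  step pc=8: bne  r2, r1, L10  cond=T  regs=(0,65535,65527,65532,8)
  step pc=9: addi  r1, r0, 11  regs=(0,11,65527,65532,8)
  step pc=10: andi  r4, r2, 6  regs=(0,11,65527,65532,6)
  step pc=11: andi  r4, r1, 9  regs=(0,11,65527,65532,9)
  step pc=12: add  r3, r2, r2  regs=(0,11,65527,65518,9)
  step pc=13: sub  r4, r2, r4  regs=(0,11,65527,65518,65518)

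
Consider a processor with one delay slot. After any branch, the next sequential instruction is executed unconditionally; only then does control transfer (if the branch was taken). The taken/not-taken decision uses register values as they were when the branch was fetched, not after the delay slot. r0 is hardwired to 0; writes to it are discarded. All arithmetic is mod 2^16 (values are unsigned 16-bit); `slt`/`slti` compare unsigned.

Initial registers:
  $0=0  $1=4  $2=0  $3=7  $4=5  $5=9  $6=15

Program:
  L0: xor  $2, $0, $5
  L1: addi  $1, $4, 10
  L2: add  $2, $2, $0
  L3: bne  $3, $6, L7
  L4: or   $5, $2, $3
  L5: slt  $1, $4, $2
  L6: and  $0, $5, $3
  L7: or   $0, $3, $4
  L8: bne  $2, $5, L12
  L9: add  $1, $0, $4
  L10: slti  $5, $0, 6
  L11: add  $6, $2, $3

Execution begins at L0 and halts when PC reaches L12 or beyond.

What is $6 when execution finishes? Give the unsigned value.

15

#0 xor  $2, $0, $5 ; 0/4/9/7/5/9/15
#1 addi  $1, $4, 10 ; 0/15/9/7/5/9/15
#2 add  $2, $2, $0 ; 0/15/9/7/5/9/15
#3 bne  $3, $6, L7 ; 0/15/9/7/5/9/15 ; →target
#4 or   $5, $2, $3 ; 0/15/9/7/5/15/15
#7 or   $0, $3, $4 ; 0/15/9/7/5/15/15
#8 bne  $2, $5, L12 ; 0/15/9/7/5/15/15 ; →target
#9 add  $1, $0, $4 ; 0/5/9/7/5/15/15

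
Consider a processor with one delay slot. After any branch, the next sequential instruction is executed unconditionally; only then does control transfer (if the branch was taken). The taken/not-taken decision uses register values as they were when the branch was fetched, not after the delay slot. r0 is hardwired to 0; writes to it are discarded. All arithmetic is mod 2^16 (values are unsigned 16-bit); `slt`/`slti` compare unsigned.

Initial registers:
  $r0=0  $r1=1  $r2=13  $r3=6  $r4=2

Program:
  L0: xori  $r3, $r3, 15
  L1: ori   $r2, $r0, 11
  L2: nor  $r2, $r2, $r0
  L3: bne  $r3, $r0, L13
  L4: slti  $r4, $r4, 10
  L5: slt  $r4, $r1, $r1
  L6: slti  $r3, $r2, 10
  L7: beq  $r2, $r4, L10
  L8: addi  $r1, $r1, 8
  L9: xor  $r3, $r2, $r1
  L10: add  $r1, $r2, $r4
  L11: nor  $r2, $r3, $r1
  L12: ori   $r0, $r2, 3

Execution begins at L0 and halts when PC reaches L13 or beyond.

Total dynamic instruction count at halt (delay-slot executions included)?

PC=0  xori  $r3, $r3, 15     | $r0=0 $r1=1 $r2=13 $r3=9 $r4=2
PC=1  ori   $r2, $r0, 11     | $r0=0 $r1=1 $r2=11 $r3=9 $r4=2
PC=2  nor  $r2, $r2, $r0     | $r0=0 $r1=1 $r2=65524 $r3=9 $r4=2
PC=3  bne  $r3, $r0, L13     | $r0=0 $r1=1 $r2=65524 $r3=9 $r4=2  [TAKEN]
PC=4  slti  $r4, $r4, 10     | $r0=0 $r1=1 $r2=65524 $r3=9 $r4=1

5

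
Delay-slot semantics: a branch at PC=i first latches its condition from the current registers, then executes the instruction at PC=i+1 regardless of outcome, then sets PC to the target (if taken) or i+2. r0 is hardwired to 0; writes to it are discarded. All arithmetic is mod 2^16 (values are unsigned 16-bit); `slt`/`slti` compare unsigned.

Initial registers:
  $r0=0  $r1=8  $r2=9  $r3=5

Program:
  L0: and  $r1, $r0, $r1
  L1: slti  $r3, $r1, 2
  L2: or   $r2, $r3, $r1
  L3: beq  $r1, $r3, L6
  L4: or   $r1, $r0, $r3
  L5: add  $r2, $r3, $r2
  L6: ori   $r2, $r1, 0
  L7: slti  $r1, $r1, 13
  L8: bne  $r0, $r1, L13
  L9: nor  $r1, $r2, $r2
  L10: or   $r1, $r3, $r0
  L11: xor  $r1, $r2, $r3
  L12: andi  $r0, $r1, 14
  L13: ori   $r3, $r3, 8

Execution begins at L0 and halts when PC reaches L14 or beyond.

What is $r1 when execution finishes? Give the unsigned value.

65534

  step pc=0: and  $r1, $r0, $r1  regs=(0,0,9,5)
  step pc=1: slti  $r3, $r1, 2  regs=(0,0,9,1)
  step pc=2: or   $r2, $r3, $r1  regs=(0,0,1,1)
  step pc=3: beq  $r1, $r3, L6  cond=F  regs=(0,0,1,1)
  step pc=4: or   $r1, $r0, $r3  regs=(0,1,1,1)
  step pc=5: add  $r2, $r3, $r2  regs=(0,1,2,1)
  step pc=6: ori   $r2, $r1, 0  regs=(0,1,1,1)
  step pc=7: slti  $r1, $r1, 13  regs=(0,1,1,1)
  step pc=8: bne  $r0, $r1, L13  cond=T  regs=(0,1,1,1)
  step pc=9: nor  $r1, $r2, $r2  regs=(0,65534,1,1)
  step pc=13: ori   $r3, $r3, 8  regs=(0,65534,1,9)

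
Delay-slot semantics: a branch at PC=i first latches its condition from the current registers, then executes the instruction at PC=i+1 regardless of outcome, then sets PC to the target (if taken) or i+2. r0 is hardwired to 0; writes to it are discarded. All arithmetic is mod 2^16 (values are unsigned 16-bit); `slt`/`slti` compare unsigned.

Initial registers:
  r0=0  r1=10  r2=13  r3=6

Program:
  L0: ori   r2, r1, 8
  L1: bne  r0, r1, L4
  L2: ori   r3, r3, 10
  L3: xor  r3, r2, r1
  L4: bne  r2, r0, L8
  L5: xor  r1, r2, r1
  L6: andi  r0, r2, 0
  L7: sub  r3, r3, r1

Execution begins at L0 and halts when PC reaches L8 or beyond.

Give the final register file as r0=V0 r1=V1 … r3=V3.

PC=0  ori   r2, r1, 8        | r0=0 r1=10 r2=10 r3=6
PC=1  bne  r0, r1, L4        | r0=0 r1=10 r2=10 r3=6  [TAKEN]
PC=2  ori   r3, r3, 10       | r0=0 r1=10 r2=10 r3=14
PC=4  bne  r2, r0, L8        | r0=0 r1=10 r2=10 r3=14  [TAKEN]
PC=5  xor  r1, r2, r1        | r0=0 r1=0 r2=10 r3=14

r0=0 r1=0 r2=10 r3=14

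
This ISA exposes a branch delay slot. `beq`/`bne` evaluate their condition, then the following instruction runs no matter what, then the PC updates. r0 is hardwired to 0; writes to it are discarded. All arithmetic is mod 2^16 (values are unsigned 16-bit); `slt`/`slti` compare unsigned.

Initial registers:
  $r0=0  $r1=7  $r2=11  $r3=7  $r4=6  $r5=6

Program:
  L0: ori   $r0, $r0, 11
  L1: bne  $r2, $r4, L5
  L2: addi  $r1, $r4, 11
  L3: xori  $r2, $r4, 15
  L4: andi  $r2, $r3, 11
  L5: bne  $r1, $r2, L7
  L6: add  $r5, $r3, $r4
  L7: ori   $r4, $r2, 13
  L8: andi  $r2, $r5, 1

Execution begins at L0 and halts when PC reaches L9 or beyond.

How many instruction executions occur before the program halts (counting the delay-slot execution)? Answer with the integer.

PC=0  ori   $r0, $r0, 11     | $r0=0 $r1=7 $r2=11 $r3=7 $r4=6 $r5=6
PC=1  bne  $r2, $r4, L5      | $r0=0 $r1=7 $r2=11 $r3=7 $r4=6 $r5=6  [TAKEN]
PC=2  addi  $r1, $r4, 11     | $r0=0 $r1=17 $r2=11 $r3=7 $r4=6 $r5=6
PC=5  bne  $r1, $r2, L7      | $r0=0 $r1=17 $r2=11 $r3=7 $r4=6 $r5=6  [TAKEN]
PC=6  add  $r5, $r3, $r4     | $r0=0 $r1=17 $r2=11 $r3=7 $r4=6 $r5=13
PC=7  ori   $r4, $r2, 13     | $r0=0 $r1=17 $r2=11 $r3=7 $r4=15 $r5=13
PC=8  andi  $r2, $r5, 1      | $r0=0 $r1=17 $r2=1 $r3=7 $r4=15 $r5=13

7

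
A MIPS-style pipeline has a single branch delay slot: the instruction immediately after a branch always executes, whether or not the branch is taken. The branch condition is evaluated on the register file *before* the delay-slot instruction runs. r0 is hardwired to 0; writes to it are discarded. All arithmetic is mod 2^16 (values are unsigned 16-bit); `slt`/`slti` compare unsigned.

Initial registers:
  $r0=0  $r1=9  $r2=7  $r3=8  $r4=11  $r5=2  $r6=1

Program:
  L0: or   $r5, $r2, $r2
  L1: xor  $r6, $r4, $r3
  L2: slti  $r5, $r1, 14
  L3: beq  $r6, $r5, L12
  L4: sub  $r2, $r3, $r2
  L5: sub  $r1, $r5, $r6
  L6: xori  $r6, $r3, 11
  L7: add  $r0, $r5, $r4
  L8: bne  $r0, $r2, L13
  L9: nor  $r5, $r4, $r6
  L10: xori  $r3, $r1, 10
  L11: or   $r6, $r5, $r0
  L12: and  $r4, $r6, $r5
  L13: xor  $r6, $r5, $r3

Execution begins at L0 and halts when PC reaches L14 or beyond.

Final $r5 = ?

#0 or   $r5, $r2, $r2 ; 0/9/7/8/11/7/1
#1 xor  $r6, $r4, $r3 ; 0/9/7/8/11/7/3
#2 slti  $r5, $r1, 14 ; 0/9/7/8/11/1/3
#3 beq  $r6, $r5, L12 ; 0/9/7/8/11/1/3 ; →fallthru
#4 sub  $r2, $r3, $r2 ; 0/9/1/8/11/1/3
#5 sub  $r1, $r5, $r6 ; 0/65534/1/8/11/1/3
#6 xori  $r6, $r3, 11 ; 0/65534/1/8/11/1/3
#7 add  $r0, $r5, $r4 ; 0/65534/1/8/11/1/3
#8 bne  $r0, $r2, L13 ; 0/65534/1/8/11/1/3 ; →target
#9 nor  $r5, $r4, $r6 ; 0/65534/1/8/11/65524/3
#13 xor  $r6, $r5, $r3 ; 0/65534/1/8/11/65524/65532

65524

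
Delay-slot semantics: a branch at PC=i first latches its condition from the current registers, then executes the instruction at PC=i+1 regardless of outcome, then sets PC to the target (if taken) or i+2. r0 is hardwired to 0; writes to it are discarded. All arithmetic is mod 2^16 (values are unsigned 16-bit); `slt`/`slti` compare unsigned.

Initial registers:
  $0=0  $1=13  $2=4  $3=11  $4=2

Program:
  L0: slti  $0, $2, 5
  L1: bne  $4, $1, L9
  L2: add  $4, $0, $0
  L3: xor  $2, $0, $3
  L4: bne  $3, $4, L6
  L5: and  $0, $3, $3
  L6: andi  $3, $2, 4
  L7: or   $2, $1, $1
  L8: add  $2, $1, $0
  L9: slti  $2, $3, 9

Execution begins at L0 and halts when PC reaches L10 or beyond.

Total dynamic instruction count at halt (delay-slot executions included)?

[0] slti  $0, $2, 5  →  {$0:0, $1:13, $2:4, $3:11, $4:2}
[1] bne  $4, $1, L9  →  {$0:0, $1:13, $2:4, $3:11, $4:2}  ⟨branch taken⟩
[2] add  $4, $0, $0  →  {$0:0, $1:13, $2:4, $3:11, $4:0}
[9] slti  $2, $3, 9  →  {$0:0, $1:13, $2:0, $3:11, $4:0}

4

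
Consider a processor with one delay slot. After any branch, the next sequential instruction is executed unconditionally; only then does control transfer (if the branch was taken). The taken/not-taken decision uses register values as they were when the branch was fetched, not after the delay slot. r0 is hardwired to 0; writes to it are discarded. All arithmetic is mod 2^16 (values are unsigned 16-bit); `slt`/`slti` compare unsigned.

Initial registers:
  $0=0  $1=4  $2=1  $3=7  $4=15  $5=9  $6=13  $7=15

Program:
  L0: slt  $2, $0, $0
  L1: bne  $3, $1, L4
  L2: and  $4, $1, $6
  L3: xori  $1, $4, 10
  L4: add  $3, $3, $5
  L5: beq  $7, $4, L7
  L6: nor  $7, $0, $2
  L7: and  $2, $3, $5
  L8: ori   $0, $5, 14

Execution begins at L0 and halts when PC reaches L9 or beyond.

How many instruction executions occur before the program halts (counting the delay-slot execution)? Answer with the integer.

#0 slt  $2, $0, $0 ; 0/4/0/7/15/9/13/15
#1 bne  $3, $1, L4 ; 0/4/0/7/15/9/13/15 ; →target
#2 and  $4, $1, $6 ; 0/4/0/7/4/9/13/15
#4 add  $3, $3, $5 ; 0/4/0/16/4/9/13/15
#5 beq  $7, $4, L7 ; 0/4/0/16/4/9/13/15 ; →fallthru
#6 nor  $7, $0, $2 ; 0/4/0/16/4/9/13/65535
#7 and  $2, $3, $5 ; 0/4/0/16/4/9/13/65535
#8 ori   $0, $5, 14 ; 0/4/0/16/4/9/13/65535

8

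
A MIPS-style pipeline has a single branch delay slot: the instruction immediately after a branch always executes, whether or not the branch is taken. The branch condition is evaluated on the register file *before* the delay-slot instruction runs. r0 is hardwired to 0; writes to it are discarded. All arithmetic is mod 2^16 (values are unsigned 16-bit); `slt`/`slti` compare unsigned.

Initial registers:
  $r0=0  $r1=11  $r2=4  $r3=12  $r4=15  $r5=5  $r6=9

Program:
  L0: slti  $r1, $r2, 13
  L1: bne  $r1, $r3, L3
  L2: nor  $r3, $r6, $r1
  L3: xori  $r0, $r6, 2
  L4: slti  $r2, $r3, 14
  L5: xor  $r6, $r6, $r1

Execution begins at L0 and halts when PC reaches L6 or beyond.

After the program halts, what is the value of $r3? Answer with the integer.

65526

#0 slti  $r1, $r2, 13 ; 0/1/4/12/15/5/9
#1 bne  $r1, $r3, L3 ; 0/1/4/12/15/5/9 ; →target
#2 nor  $r3, $r6, $r1 ; 0/1/4/65526/15/5/9
#3 xori  $r0, $r6, 2 ; 0/1/4/65526/15/5/9
#4 slti  $r2, $r3, 14 ; 0/1/0/65526/15/5/9
#5 xor  $r6, $r6, $r1 ; 0/1/0/65526/15/5/8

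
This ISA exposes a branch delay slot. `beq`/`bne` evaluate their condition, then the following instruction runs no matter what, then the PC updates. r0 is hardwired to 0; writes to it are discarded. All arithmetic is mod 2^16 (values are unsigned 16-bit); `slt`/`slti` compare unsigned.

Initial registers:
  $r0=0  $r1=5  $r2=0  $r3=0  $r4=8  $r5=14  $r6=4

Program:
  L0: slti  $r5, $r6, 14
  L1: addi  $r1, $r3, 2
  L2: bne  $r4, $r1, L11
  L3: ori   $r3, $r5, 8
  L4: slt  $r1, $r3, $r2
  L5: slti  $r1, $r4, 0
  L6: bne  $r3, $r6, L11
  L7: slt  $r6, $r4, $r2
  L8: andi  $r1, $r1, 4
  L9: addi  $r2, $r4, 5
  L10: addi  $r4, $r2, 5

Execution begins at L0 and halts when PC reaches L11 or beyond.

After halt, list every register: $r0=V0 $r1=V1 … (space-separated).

$r0=0 $r1=2 $r2=0 $r3=9 $r4=8 $r5=1 $r6=4

#0 slti  $r5, $r6, 14 ; 0/5/0/0/8/1/4
#1 addi  $r1, $r3, 2 ; 0/2/0/0/8/1/4
#2 bne  $r4, $r1, L11 ; 0/2/0/0/8/1/4 ; →target
#3 ori   $r3, $r5, 8 ; 0/2/0/9/8/1/4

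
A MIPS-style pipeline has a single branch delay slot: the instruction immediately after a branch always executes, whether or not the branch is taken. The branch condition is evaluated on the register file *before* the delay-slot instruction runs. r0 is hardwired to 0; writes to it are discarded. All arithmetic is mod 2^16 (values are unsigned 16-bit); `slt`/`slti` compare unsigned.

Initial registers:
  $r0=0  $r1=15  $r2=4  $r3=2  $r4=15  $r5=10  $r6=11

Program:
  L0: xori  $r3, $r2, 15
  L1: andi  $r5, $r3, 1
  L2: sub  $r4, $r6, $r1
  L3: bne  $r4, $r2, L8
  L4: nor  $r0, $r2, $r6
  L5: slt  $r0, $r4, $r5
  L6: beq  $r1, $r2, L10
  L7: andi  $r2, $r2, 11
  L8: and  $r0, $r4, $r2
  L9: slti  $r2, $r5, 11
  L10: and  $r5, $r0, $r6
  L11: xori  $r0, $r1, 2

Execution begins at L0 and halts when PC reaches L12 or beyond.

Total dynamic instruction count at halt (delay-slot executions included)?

PC=0  xori  $r3, $r2, 15     | $r0=0 $r1=15 $r2=4 $r3=11 $r4=15 $r5=10 $r6=11
PC=1  andi  $r5, $r3, 1      | $r0=0 $r1=15 $r2=4 $r3=11 $r4=15 $r5=1 $r6=11
PC=2  sub  $r4, $r6, $r1     | $r0=0 $r1=15 $r2=4 $r3=11 $r4=65532 $r5=1 $r6=11
PC=3  bne  $r4, $r2, L8      | $r0=0 $r1=15 $r2=4 $r3=11 $r4=65532 $r5=1 $r6=11  [TAKEN]
PC=4  nor  $r0, $r2, $r6     | $r0=0 $r1=15 $r2=4 $r3=11 $r4=65532 $r5=1 $r6=11
PC=8  and  $r0, $r4, $r2     | $r0=0 $r1=15 $r2=4 $r3=11 $r4=65532 $r5=1 $r6=11
PC=9  slti  $r2, $r5, 11     | $r0=0 $r1=15 $r2=1 $r3=11 $r4=65532 $r5=1 $r6=11
PC=10 and  $r5, $r0, $r6     | $r0=0 $r1=15 $r2=1 $r3=11 $r4=65532 $r5=0 $r6=11
PC=11 xori  $r0, $r1, 2      | $r0=0 $r1=15 $r2=1 $r3=11 $r4=65532 $r5=0 $r6=11

9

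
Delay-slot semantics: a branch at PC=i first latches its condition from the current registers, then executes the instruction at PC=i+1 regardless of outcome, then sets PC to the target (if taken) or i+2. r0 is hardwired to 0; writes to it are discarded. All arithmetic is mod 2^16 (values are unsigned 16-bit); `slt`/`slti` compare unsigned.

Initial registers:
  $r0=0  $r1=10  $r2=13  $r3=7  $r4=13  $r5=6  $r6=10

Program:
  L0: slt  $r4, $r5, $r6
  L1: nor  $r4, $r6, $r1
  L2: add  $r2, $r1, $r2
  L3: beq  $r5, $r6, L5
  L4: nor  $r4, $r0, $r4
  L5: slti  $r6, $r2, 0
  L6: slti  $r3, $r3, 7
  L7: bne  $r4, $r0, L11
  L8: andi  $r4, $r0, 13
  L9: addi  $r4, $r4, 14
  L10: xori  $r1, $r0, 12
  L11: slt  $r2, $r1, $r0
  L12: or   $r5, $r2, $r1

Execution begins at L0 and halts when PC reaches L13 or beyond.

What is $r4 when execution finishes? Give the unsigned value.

  step pc=0: slt  $r4, $r5, $r6  regs=(0,10,13,7,1,6,10)
  step pc=1: nor  $r4, $r6, $r1  regs=(0,10,13,7,65525,6,10)
  step pc=2: add  $r2, $r1, $r2  regs=(0,10,23,7,65525,6,10)
  step pc=3: beq  $r5, $r6, L5  cond=F  regs=(0,10,23,7,65525,6,10)
  step pc=4: nor  $r4, $r0, $r4  regs=(0,10,23,7,10,6,10)
  step pc=5: slti  $r6, $r2, 0  regs=(0,10,23,7,10,6,0)
  step pc=6: slti  $r3, $r3, 7  regs=(0,10,23,0,10,6,0)
  step pc=7: bne  $r4, $r0, L11  cond=T  regs=(0,10,23,0,10,6,0)
  step pc=8: andi  $r4, $r0, 13  regs=(0,10,23,0,0,6,0)
  step pc=11: slt  $r2, $r1, $r0  regs=(0,10,0,0,0,6,0)
  step pc=12: or   $r5, $r2, $r1  regs=(0,10,0,0,0,10,0)

0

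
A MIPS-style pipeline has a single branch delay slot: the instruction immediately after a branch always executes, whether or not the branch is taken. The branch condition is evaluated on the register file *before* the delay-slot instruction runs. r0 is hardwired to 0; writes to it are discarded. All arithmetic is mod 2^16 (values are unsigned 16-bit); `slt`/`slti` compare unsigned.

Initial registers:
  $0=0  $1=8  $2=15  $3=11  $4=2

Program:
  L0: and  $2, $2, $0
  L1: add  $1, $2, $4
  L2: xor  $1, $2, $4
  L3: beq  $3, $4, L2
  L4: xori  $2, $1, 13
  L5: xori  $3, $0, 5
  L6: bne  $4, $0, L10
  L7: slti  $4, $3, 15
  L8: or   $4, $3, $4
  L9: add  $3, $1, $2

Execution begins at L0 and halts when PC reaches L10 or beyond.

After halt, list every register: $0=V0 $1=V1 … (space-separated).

$0=0 $1=2 $2=15 $3=5 $4=1

PC=0  and  $2, $2, $0        | $0=0 $1=8 $2=0 $3=11 $4=2
PC=1  add  $1, $2, $4        | $0=0 $1=2 $2=0 $3=11 $4=2
PC=2  xor  $1, $2, $4        | $0=0 $1=2 $2=0 $3=11 $4=2
PC=3  beq  $3, $4, L2        | $0=0 $1=2 $2=0 $3=11 $4=2  [not taken]
PC=4  xori  $2, $1, 13       | $0=0 $1=2 $2=15 $3=11 $4=2
PC=5  xori  $3, $0, 5        | $0=0 $1=2 $2=15 $3=5 $4=2
PC=6  bne  $4, $0, L10       | $0=0 $1=2 $2=15 $3=5 $4=2  [TAKEN]
PC=7  slti  $4, $3, 15       | $0=0 $1=2 $2=15 $3=5 $4=1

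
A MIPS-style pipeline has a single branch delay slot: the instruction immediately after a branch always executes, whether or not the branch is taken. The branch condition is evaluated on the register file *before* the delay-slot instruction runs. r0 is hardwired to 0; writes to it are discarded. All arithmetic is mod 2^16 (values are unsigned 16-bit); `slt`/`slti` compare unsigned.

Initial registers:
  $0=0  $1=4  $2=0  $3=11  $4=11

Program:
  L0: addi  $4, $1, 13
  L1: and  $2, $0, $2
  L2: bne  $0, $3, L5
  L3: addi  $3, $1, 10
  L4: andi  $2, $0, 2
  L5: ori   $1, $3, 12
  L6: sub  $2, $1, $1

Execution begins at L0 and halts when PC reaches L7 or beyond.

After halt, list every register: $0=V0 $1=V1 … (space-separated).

#0 addi  $4, $1, 13 ; 0/4/0/11/17
#1 and  $2, $0, $2 ; 0/4/0/11/17
#2 bne  $0, $3, L5 ; 0/4/0/11/17 ; →target
#3 addi  $3, $1, 10 ; 0/4/0/14/17
#5 ori   $1, $3, 12 ; 0/14/0/14/17
#6 sub  $2, $1, $1 ; 0/14/0/14/17

$0=0 $1=14 $2=0 $3=14 $4=17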